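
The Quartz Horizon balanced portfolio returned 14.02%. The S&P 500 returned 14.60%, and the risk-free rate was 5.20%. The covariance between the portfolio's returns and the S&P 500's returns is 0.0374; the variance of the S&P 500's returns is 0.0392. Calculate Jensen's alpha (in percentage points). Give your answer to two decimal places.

β = Cov / Var = 0.0374 / 0.0392 = 0.9541
E[R] = Rf + β(Rm − Rf) = 5.20% + 0.9541 × (14.60% − 5.20%) = 14.1685%
α = Rp − E[R] = 14.02% − 14.1685% = -0.1485

-0.15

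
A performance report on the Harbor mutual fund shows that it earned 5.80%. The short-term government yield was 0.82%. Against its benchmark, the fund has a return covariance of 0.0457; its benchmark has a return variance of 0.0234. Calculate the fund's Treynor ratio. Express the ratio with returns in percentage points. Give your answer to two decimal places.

2.55

β = Cov / Var = 0.0457 / 0.0234 = 1.9530
Treynor = (Rp − Rf) / β = (5.80% − 0.82%) / 1.9530 = 4.98 / 1.9530 = 2.5499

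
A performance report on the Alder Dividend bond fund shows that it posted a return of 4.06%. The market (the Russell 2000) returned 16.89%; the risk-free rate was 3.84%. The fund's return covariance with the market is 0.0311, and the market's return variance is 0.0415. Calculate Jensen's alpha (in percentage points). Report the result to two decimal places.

-9.56

β = Cov / Var = 0.0311 / 0.0415 = 0.7494
E[R] = Rf + β(Rm − Rf) = 3.84% + 0.7494 × (16.89% − 3.84%) = 13.6197%
α = Rp − E[R] = 4.06% − 13.6197% = -9.5597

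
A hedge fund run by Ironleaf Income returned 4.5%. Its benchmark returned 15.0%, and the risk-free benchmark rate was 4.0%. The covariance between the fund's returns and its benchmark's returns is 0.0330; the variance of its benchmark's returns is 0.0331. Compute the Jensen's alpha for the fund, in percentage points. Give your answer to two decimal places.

β = Cov / Var = 0.0330 / 0.0331 = 0.9970
E[R] = Rf + β(Rm − Rf) = 4.0% + 0.9970 × (15.0% − 4.0%) = 14.9670%
α = Rp − E[R] = 4.5% − 14.9670% = -10.4670

-10.47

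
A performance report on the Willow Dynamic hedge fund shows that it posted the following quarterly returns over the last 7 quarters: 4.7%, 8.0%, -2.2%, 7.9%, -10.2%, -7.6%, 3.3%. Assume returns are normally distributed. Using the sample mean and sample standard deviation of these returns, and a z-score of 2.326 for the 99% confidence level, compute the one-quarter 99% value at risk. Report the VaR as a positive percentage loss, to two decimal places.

r̄ = (4.7 + 8 − 2.2 + 7.9 − 10.2 − 7.6 + 3.3) / 7 = 3.90 / 7 = 0.5571%
Σ(r − r̄)² = (4.7 − 0.5571)² + (8 − 0.5571)² + … = 323.8571
sample σ = √(323.8571 / 6) = √53.9762 = 7.3468%
VaR = −(r̄ − z·σ) = −(0.5571 − 2.326 × 7.3468) = −(-16.5316) = 16.5316%

16.53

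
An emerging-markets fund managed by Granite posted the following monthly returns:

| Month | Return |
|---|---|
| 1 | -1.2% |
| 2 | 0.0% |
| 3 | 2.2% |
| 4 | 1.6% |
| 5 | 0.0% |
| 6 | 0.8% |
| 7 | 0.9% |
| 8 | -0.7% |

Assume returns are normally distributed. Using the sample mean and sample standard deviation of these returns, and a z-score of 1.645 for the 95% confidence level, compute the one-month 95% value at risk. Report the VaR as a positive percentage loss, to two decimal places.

r̄ = (-1.2 + 0 + 2.2 + 1.6 + 0 + 0.8 + 0.9 − 0.7) / 8 = 3.60 / 8 = 0.4500%
Σ(r − r̄)² = (-1.2 − 0.4500)² + (0 − 0.4500)² + … = 9.1600
sample σ = √(9.1600 / 7) = √1.3086 = 1.1439%
VaR = −(r̄ − z·σ) = −(0.4500 − 1.645 × 1.1439) = −(-1.4317) = 1.4317%

1.43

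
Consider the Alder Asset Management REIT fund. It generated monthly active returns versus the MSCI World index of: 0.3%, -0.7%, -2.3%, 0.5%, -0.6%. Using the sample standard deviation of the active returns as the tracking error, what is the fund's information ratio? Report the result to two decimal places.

-0.51

r̄ = (0.3 − 0.7 − 2.3 + 0.5 − 0.6) / 5 = -0.5600%
Σ(r − r̄)² = 4.9120; sample σ = √(4.9120/4) = 1.1082%
IR = r̄ / tracking error = -0.5600 / 1.1082 = -0.5053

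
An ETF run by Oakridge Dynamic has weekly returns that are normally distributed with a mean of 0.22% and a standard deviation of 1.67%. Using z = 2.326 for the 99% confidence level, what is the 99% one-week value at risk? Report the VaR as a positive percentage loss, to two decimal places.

3.66

VaR (as % loss) = −(μ − z·σ) = −(0.22% − 2.326 × 1.67%) = −(-3.66442%) = 3.66442%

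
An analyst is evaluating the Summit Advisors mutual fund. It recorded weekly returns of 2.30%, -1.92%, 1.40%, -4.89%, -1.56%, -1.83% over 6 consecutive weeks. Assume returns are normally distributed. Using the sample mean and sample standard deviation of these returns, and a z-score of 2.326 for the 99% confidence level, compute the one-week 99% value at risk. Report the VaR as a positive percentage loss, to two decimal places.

Mean return r̄ = -6.500 / 6 = -1.0833%
Sample std dev = √[33.5893 / 5] = 2.5919%
VaR = −(r̄ − z·σ) = −(-1.0833 − 2.326 × 2.5919) = −(-7.1121) = 7.1121%

7.11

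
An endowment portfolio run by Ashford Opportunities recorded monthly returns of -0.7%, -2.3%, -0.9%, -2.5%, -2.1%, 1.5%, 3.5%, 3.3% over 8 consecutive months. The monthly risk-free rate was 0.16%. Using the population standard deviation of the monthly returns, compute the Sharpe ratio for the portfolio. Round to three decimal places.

μ = (-0.7 − 2.3 − 0.9 − 2.5 − 2.1 + 1.5 + 3.5 + 3.3) / 8 = -0.0250%
Population std dev = √[42.6350 / 8] = 2.3085%
Sharpe = (μ − rf) / σ = (-0.0250 − 0.16) / 2.3085 = -0.1850 / 2.3085 = -0.0801

-0.080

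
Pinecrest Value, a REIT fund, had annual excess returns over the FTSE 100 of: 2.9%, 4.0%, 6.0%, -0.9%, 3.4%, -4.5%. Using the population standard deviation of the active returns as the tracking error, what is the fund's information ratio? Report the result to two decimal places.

r̄ = (2.9 + 4 + 6 − 0.9 + 3.4 − 4.5) / 6 = 10.90 / 6 = 1.8167%
Σ(r − r̄)² = 73.2283; population σ = √(73.2283/6) = 3.4935%
IR = r̄ / tracking error = 1.8167 / 3.4935 = 0.5200

0.52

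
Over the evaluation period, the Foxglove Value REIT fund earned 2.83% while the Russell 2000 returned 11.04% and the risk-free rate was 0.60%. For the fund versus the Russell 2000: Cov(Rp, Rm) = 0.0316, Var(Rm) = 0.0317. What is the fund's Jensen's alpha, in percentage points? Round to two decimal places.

β = Cov / Var = 0.0316 / 0.0317 = 0.9968
E[R] = Rf + β(Rm − Rf) = 0.60% + 0.9968 × (11.04% − 0.60%) = 11.0066%
α = Rp − E[R] = 2.83% − 11.0066% = -8.1766

-8.18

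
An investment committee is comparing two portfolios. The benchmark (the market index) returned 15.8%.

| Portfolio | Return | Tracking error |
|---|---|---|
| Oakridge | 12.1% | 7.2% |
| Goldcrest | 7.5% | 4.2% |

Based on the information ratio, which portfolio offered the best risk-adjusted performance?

Oakridge

Oakridge: IR = (12.1% − 15.8%) / 7.2% = -0.514
Goldcrest: IR = (7.5% − 15.8%) / 4.2% = -1.976
Highest: Oakridge (-0.514).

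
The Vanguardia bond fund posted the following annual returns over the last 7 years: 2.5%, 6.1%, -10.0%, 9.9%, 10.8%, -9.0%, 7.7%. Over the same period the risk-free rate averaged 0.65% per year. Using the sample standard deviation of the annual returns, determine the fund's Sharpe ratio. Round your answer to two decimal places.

0.22

μ = (2.5 + 6.1 − 10 + 9.9 + 10.8 − 9 + 7.7) / 7 = 18.00 / 7 = 2.5714%
Σ(r − μ)² = 452.1143; sample σ = √(452.1143/6) = 8.6806%
Sharpe = (μ − rf) / σ = (2.5714 − 0.65) / 8.6806 = 1.9214 / 8.6806 = 0.2213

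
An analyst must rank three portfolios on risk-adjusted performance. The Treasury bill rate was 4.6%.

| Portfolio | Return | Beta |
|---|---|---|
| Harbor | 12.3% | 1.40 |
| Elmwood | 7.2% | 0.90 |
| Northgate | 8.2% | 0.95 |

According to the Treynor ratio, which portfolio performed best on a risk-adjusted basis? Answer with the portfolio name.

Harbor: Treynor = (12.3% − 4.6%) / 1.40 = 5.500
Elmwood: Treynor = (7.2% − 4.6%) / 0.90 = 2.889
Northgate: Treynor = (8.2% − 4.6%) / 0.95 = 3.789
Highest: Harbor (5.500).

Harbor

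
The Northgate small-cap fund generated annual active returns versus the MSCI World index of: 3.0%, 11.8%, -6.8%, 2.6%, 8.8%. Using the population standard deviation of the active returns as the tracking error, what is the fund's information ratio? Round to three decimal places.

r̄ = (3 + 11.8 − 6.8 + 2.6 + 8.8) / 5 = 19.40 / 5 = 3.8800%
Σ(r − r̄)² = 203.4080; population σ = √(203.4080/5) = 6.3782%
IR = r̄ / tracking error = 3.8800 / 6.3782 = 0.6083

0.608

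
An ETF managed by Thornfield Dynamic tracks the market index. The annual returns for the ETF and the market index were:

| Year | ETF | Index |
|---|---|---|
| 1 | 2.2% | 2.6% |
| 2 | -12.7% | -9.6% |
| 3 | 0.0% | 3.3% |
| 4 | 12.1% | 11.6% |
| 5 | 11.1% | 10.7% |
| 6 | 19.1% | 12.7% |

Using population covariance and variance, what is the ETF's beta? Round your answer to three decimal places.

r̄p = 5.3000%,  r̄m = 5.2167%
Cov = Σ(rp − r̄p)(rm − r̄m) / 6 = 77.2417
Var(rm) = Σ(rm − r̄m)² / 6 = 59.4781
β = Cov / Var = 77.2417 / 59.4781 = 1.2987

1.299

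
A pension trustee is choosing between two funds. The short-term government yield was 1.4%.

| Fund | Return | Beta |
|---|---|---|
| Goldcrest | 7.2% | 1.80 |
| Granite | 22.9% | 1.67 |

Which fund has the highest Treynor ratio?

Granite

Goldcrest: Treynor = (7.2% − 1.4%) / 1.80 = 3.222
Granite: Treynor = (22.9% − 1.4%) / 1.67 = 12.874
Highest: Granite (12.874).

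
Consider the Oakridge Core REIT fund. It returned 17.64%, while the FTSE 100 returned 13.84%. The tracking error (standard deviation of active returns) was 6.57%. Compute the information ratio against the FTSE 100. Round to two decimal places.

0.58

IR = (Rp − Rb) / TE = (17.64% − 13.84%) / 6.57% = 3.80% / 6.57% = 0.5784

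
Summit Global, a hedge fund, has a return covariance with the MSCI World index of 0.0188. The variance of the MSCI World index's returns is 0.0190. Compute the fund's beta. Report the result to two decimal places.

0.99

β = Cov(Rp, Rm) / Var(Rm) = 0.0188 / 0.0190 = 0.9895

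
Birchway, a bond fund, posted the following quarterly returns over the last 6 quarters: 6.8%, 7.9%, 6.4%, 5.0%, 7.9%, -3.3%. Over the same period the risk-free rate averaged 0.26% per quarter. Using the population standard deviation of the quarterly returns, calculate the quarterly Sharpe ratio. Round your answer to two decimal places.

r̄ = (6.8 + 7.9 + 6.4 + 5 + 7.9 − 3.3) / 6 = 30.70 / 6 = 5.1167%
Σ(r − r̄)² = (6.8 − 5.1167)² + (7.9 − 5.1167)² + … = 90.8283
population σ = √(90.8283 / 6) = √15.1381 = 3.8908%
Sharpe = (r̄ − rf) / σ = (5.1167 − 0.26) / 3.8908 = 4.8567 / 3.8908 = 1.2483

1.25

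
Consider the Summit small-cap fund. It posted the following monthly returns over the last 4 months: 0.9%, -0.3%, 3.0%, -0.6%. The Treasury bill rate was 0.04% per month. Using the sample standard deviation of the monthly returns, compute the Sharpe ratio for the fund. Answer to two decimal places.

μ = (0.9 − 0.3 + 3 − 0.6) / 4 = 0.7500%
Σ(r − μ)² = (0.9 − 0.7500)² + (-0.3 − 0.7500)² + … = 8.0100
σ = √[8.0100 / 3] = 1.6340%
Sharpe = (μ − rf) / σ = (0.7500 − 0.04) / 1.6340 = 0.7100 / 1.6340 = 0.4345

0.43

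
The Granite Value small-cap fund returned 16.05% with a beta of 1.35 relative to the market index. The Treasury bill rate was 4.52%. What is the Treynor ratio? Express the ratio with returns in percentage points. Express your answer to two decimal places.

Treynor = (Rp − Rf) / β = (16.05% − 4.52%) / 1.35 = 11.53 / 1.35 = 8.5407

8.54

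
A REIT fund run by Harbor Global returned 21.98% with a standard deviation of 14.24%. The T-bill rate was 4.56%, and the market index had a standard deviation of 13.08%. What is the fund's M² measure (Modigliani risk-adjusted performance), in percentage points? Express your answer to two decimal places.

20.56

Sharpe = (Rp − Rf) / σp = (21.98% − 4.56%) / 14.24% = 1.2233
M² = Rf + Sharpe × σm = 4.56% + 1.2233 × 13.08% = 20.5608%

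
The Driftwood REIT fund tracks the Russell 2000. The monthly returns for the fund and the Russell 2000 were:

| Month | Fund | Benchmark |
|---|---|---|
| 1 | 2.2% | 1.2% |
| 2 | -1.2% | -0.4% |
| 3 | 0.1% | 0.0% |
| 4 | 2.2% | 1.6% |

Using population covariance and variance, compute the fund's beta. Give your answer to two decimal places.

1.71

r̄p = 0.8250%,  r̄m = 0.6000%
Cov = Σ(rp − r̄p)(rm − r̄m) / 4 = 1.1650
Var(rm) = Σ(rm − r̄m)² / 4 = 0.6800
β = Cov / Var = 1.1650 / 0.6800 = 1.7132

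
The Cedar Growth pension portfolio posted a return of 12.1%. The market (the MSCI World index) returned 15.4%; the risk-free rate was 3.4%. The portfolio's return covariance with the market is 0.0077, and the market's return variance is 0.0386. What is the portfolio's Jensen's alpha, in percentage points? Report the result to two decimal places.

6.31

β = Cov / Var = 0.0077 / 0.0386 = 0.1995
E[R] = Rf + β(Rm − Rf) = 3.4% + 0.1995 × (15.4% − 3.4%) = 5.7940%
α = Rp − E[R] = 12.1% − 5.7940% = 6.3060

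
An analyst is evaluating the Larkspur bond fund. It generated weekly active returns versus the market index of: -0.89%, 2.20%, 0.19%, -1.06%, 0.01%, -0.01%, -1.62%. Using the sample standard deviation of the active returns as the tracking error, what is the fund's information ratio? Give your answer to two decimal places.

r̄ = (-0.89 + 2.2 + 0.19 − 1.06 + 0.01 − 0.01 − 1.62) / 7 = -0.1686%
Sample std dev = √[9.2175 / 6] = 1.2395%
IR = r̄ / tracking error = -0.1686 / 1.2395 = -0.1360

-0.14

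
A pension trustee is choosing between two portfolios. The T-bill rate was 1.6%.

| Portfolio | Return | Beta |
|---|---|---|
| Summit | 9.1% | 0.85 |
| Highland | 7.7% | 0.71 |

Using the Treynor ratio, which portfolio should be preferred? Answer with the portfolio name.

Summit: Treynor = (9.1% − 1.6%) / 0.85 = 8.824
Highland: Treynor = (7.7% − 1.6%) / 0.71 = 8.592
Highest: Summit (8.824).

Summit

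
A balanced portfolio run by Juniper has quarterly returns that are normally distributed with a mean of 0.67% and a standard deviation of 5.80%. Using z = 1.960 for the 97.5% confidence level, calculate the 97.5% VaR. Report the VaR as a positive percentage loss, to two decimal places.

VaR (as % loss) = −(μ − z·σ) = −(0.67% − 1.960 × 5.80%) = −(-10.6980%) = 10.6980%

10.70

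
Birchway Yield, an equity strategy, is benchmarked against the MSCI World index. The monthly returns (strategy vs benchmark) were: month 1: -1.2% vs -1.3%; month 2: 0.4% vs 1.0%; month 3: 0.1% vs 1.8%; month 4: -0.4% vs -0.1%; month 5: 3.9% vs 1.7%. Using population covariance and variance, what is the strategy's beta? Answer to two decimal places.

r̄p = 0.5600%,  r̄m = 0.6200%
Cov = Σ(rp − r̄p)(rm − r̄m) / 5 = 1.4148
Var(rm) = Σ(rm − r̄m)² / 5 = 1.3816
β = Cov / Var = 1.4148 / 1.3816 = 1.0240

1.02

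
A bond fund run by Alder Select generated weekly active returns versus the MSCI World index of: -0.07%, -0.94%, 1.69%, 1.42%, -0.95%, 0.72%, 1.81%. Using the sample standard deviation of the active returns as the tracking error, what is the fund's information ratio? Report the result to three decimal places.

0.441

Mean return r̄ = 3.680 / 7 = 0.5257%
Σ(r − r̄)² = 8.5234; sample σ = √(8.5234/6) = 1.1919%
IR = r̄ / tracking error = 0.5257 / 1.1919 = 0.4411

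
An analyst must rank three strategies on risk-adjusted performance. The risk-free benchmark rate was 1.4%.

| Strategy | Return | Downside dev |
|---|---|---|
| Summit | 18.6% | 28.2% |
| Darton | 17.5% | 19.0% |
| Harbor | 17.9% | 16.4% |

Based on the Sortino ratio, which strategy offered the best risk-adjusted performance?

Summit: Sortino ratio = (18.6% − 1.4%) / 28.2% = 0.610
Darton: Sortino ratio = (17.5% − 1.4%) / 19.0% = 0.847
Harbor: Sortino ratio = (17.9% − 1.4%) / 16.4% = 1.006
Highest: Harbor (1.006).

Harbor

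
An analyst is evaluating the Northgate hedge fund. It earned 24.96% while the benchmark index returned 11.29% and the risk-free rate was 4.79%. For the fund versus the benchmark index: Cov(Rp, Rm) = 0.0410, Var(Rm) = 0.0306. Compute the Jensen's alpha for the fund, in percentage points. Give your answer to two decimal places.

β = Cov / Var = 0.0410 / 0.0306 = 1.3399
E[R] = Rf + β(Rm − Rf) = 4.79% + 1.3399 × (11.29% − 4.79%) = 13.4994%
α = Rp − E[R] = 24.96% − 13.4994% = 11.4606

11.46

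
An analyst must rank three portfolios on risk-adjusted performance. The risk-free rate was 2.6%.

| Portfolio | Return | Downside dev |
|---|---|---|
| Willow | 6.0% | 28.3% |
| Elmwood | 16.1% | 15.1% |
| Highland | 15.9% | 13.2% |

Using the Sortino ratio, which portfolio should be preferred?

Highland

Willow: Sortino ratio = (6.0% − 2.6%) / 28.3% = 0.120
Elmwood: Sortino ratio = (16.1% − 2.6%) / 15.1% = 0.894
Highland: Sortino ratio = (15.9% − 2.6%) / 13.2% = 1.008
Highest: Highland (1.008).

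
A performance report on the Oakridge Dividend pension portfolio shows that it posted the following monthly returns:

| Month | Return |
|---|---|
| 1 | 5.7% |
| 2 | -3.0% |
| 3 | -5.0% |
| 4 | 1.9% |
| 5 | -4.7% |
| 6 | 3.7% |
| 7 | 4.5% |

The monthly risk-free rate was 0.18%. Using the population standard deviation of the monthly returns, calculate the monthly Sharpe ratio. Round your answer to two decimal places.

r̄ = (5.7 − 3 − 5 + 1.9 − 4.7 + 3.7 + 4.5) / 7 = 3.10 / 7 = 0.4429%
Population σ = √[Σ(r − r̄)² / 7] = √[124.7571 / 7] = √17.8224 = 4.2217%
Sharpe = (r̄ − rf) / σ = (0.4429 − 0.18) / 4.2217 = 0.2629 / 4.2217 = 0.0623

0.06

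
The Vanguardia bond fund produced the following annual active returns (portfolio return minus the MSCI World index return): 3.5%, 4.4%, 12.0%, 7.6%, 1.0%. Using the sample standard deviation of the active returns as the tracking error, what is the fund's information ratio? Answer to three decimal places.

1.344

μ = (3.5 + 4.4 + 12 + 7.6 + 1) / 5 = 28.50 / 5 = 5.7000%
Σ(r − μ)² = 71.9200; sample σ = √(71.9200/4) = 4.2403%
IR = μ / tracking error = 5.7000 / 4.2403 = 1.3442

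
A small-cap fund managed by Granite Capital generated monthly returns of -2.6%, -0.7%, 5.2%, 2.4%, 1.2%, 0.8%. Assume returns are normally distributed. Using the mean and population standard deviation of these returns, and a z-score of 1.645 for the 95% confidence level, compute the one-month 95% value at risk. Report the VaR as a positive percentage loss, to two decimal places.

μ = (-2.6 − 0.7 + 5.2 + 2.4 + 1.2 + 0.8) / 6 = 1.0500%
Σ(r − μ)² = (-2.6 − 1.0500)² + (-0.7 − 1.0500)² + (5.2 − 1.0500)² + … = 35.5150
σ = √[35.5150 / 6] = 2.4329%
VaR = −(μ − z·σ) = −(1.0500 − 1.645 × 2.4329) = −(-2.9521) = 2.9521%

2.95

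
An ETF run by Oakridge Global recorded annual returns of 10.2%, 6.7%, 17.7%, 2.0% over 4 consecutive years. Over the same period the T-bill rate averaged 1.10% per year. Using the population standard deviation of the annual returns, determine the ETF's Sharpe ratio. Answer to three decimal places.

r̄ = (10.2 + 6.7 + 17.7 + 2) / 4 = 36.60 / 4 = 9.1500%
Population std dev = √[131.3300 / 4] = 5.7300%
Sharpe = (r̄ − rf) / σ = (9.1500 − 1.1) / 5.7300 = 8.0500 / 5.7300 = 1.4049

1.405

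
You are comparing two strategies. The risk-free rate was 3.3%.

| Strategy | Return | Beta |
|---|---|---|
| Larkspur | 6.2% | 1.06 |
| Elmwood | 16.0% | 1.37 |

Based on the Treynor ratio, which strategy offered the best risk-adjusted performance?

Larkspur: Treynor = (6.2% − 3.3%) / 1.06 = 2.736
Elmwood: Treynor = (16.0% − 3.3%) / 1.37 = 9.270
Highest: Elmwood (9.270).

Elmwood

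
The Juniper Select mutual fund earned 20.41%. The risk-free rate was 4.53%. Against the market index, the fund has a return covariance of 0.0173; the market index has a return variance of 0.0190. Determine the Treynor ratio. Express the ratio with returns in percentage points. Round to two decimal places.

β = Cov / Var = 0.0173 / 0.0190 = 0.9105
Treynor = (Rp − Rf) / β = (20.41% − 4.53%) / 0.9105 = 15.88 / 0.9105 = 17.4410

17.44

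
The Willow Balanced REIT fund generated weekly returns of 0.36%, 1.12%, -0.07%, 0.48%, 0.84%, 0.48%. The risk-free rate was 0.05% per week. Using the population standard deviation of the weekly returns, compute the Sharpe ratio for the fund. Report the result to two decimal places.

1.30

Mean return r̄ = 3.210 / 6 = 0.5350%
Population std dev = √[0.8380 / 6] = 0.3737%
Sharpe = (r̄ − rf) / σ = (0.5350 − 0.05) / 0.3737 = 0.4850 / 0.3737 = 1.2978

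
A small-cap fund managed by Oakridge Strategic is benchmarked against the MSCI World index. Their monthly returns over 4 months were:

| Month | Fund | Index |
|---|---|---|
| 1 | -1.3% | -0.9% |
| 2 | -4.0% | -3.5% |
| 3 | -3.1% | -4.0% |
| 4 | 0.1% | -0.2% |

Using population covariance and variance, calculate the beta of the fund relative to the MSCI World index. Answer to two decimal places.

0.91

r̄p = -2.0750%,  r̄m = -2.1500%
Cov = Σ(rp − r̄p)(rm − r̄m) / 4 = 2.4263
Var(rm) = Σ(rm − r̄m)² / 4 = 2.6525
β = Cov / Var = 2.4263 / 2.6525 = 0.9147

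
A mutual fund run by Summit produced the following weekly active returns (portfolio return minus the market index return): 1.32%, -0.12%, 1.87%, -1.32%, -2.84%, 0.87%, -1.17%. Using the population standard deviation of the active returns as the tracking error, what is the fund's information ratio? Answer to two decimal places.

-0.13

r̄ = (1.32 − 0.12 + 1.87 − 1.32 − 2.84 + 0.87 − 1.17) / 7 = -1.390 / 7 = -0.1986%
Σ(r − r̄)² = 16.9115; population σ = √(16.9115/7) = 1.5543%
IR = r̄ / tracking error = -0.1986 / 1.5543 = -0.1278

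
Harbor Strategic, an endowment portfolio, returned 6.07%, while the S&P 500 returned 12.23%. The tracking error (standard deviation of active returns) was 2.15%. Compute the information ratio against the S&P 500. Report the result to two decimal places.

IR = (Rp − Rb) / TE = (6.07% − 12.23%) / 2.15% = -6.16% / 2.15% = -2.8651

-2.87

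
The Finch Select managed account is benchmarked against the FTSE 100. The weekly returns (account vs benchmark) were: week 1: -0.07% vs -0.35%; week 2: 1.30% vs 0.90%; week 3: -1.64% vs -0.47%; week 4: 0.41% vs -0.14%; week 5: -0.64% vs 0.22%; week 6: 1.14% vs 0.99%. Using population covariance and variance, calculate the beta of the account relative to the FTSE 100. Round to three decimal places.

1.413

r̄p = 0.0833%,  r̄m = 0.1917%
Cov = Σ(rp − r̄p)(rm − r̄m) / 6 = 0.4666
Var(rm) = Σ(rm − r̄m)² / 6 = 0.3302
β = Cov / Var = 0.4666 / 0.3302 = 1.4131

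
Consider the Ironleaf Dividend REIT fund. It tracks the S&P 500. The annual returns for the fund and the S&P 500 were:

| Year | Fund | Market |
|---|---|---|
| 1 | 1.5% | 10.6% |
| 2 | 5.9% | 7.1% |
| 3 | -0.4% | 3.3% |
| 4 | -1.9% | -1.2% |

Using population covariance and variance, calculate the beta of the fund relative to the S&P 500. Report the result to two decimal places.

0.43

r̄p = 1.2750%,  r̄m = 4.9500%
Cov = Σ(rp − r̄p)(rm − r̄m) / 4 = 8.3763
Var(rm) = Σ(rm − r̄m)² / 4 = 19.2725
β = Cov / Var = 8.3763 / 19.2725 = 0.4346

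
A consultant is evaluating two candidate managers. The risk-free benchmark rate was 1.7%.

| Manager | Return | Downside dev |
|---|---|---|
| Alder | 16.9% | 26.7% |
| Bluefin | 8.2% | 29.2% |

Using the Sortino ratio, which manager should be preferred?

Alder: Sortino ratio = (16.9% − 1.7%) / 26.7% = 0.569
Bluefin: Sortino ratio = (8.2% − 1.7%) / 29.2% = 0.223
Highest: Alder (0.569).

Alder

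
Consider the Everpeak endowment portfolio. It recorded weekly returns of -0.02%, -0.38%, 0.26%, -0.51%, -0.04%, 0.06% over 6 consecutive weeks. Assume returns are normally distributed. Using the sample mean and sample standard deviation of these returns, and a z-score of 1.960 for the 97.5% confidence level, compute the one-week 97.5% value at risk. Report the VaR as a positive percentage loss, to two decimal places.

0.67

r̄ = (-0.02 − 0.38 + 0.26 − 0.51 − 0.04 + 0.06) / 6 = -0.1050%
Sample σ = √[Σ(r − r̄)² / 5] = √[0.4116 / 5] = √0.0823 = 0.2869%
VaR = −(r̄ − z·σ) = −(-0.1050 − 1.960 × 0.2869) = −(-0.6673) = 0.6673%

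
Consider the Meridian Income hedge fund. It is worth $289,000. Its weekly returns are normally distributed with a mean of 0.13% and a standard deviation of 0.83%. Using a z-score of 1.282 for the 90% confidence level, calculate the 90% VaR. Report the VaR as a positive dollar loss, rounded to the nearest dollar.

$2,699

Return at the 90% tail: μ − z·σ = 0.13% − 1.282 × 0.83% = 0.13 − 1.06406 = -0.93406%
VaR = −(-0.93406%) × $289,000 = 0.93406% × $289,000 = $2,699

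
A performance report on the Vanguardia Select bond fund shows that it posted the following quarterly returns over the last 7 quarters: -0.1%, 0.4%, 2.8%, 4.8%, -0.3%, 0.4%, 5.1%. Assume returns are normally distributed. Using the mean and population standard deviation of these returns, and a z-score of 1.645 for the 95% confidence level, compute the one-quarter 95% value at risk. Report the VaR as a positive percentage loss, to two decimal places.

1.69

r̄ = (-0.1 + 0.4 + 2.8 + 4.8 − 0.3 + 0.4 + 5.1) / 7 = 1.8714%
Σ(r − r̄)² = (-0.1 − 1.8714)² + (0.4 − 1.8714)² + (2.8 − 1.8714)² + … = 32.7943
population σ = √(32.7943 / 7) = √4.6849 = 2.1645%
VaR = −(r̄ − z·σ) = −(1.8714 − 1.645 × 2.1645) = −(-1.6892) = 1.6892%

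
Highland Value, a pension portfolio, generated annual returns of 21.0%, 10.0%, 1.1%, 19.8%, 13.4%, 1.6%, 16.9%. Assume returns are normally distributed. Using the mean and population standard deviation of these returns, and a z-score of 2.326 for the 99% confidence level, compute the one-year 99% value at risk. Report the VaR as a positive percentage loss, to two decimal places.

Mean return r̄ = 83.80 / 7 = 11.9714%
Σ(r − r̄)² = (21 − 11.9714)² + (10 − 11.9714)² + … = 398.7743
σ = √[398.7743 / 7] = 7.5477%
VaR = −(r̄ − z·σ) = −(11.9714 − 2.326 × 7.5477) = −(-5.5846) = 5.5846%

5.58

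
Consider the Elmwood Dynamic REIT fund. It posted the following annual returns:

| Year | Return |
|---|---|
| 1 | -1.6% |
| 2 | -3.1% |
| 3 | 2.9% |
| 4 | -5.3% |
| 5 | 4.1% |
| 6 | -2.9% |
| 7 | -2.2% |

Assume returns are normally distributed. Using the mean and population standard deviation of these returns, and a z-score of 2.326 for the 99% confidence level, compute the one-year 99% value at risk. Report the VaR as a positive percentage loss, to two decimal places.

8.48

r̄ = (-1.6 − 3.1 + 2.9 − 5.3 + 4.1 − 2.9 − 2.2) / 7 = -1.1571%
Population σ = √[Σ(r − r̄)² / 7] = √[69.3571 / 7] = √9.9082 = 3.1477%
VaR = −(r̄ − z·σ) = −(-1.1571 − 2.326 × 3.1477) = −(-8.4787) = 8.4787%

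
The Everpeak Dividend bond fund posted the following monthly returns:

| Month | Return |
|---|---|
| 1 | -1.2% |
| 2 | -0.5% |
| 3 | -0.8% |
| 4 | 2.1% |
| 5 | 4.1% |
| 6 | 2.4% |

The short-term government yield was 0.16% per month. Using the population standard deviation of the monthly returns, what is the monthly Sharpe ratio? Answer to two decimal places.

r̄ = (-1.2 − 0.5 − 0.8 + 2.1 + 4.1 + 2.4) / 6 = 6.10 / 6 = 1.0167%
Σ(r − r̄)² = (-1.2 − 1.0167)² + (-0.5 − 1.0167)² + (-0.8 − 1.0167)² + … = 23.1083
population σ = √(23.1083 / 6) = √3.8514 = 1.9625%
Sharpe = (r̄ − rf) / σ = (1.0167 − 0.16) / 1.9625 = 0.8567 / 1.9625 = 0.4365

0.44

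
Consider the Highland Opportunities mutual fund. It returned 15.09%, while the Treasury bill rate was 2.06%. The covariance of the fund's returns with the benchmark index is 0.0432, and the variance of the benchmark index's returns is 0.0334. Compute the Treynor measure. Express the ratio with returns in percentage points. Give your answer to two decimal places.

10.07

β = Cov / Var = 0.0432 / 0.0334 = 1.2934
Treynor = (Rp − Rf) / β = (15.09% − 2.06%) / 1.2934 = 13.03 / 1.2934 = 10.0742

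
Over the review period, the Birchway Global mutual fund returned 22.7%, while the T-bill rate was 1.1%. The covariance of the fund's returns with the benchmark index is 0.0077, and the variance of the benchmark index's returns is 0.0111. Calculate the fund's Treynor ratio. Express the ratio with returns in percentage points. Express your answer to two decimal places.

β = Cov / Var = 0.0077 / 0.0111 = 0.6937
Treynor = (Rp − Rf) / β = (22.7% − 1.1%) / 0.6937 = 21.60 / 0.6937 = 31.1374

31.14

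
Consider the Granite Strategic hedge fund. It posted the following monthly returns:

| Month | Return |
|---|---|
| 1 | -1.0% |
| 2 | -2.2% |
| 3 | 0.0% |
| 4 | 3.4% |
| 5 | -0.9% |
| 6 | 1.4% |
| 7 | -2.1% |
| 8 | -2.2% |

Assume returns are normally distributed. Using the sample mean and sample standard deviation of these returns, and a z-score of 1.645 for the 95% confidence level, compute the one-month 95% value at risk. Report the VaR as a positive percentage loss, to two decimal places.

3.73

r̄ = (-1 − 2.2 + 0 + 3.4 − 0.9 + 1.4 − 2.1 − 2.2) / 8 = -0.4500%
Sample std dev = √[27.8000 / 7] = 1.9928%
VaR = −(r̄ − z·σ) = −(-0.4500 − 1.645 × 1.9928) = −(-3.7282) = 3.7282%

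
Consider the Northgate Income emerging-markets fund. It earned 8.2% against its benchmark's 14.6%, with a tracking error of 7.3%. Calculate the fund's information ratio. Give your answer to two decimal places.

-0.88

IR = (Rp − Rb) / TE = (8.2% − 14.6%) / 7.3% = -6.40% / 7.3% = -0.8767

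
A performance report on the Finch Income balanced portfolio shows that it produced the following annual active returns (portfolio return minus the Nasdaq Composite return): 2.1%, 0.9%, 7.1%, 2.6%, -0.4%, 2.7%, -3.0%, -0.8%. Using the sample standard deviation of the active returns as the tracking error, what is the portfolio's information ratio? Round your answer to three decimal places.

r̄ = (2.1 + 0.9 + 7.1 + 2.6 − 0.4 + 2.7 − 3 − 0.8) / 8 = 11.20 / 8 = 1.4000%
Σ(r − r̄)² = 63.8000; sample σ = √(63.8000/7) = 3.0190%
IR = r̄ / tracking error = 1.4000 / 3.0190 = 0.4637

0.464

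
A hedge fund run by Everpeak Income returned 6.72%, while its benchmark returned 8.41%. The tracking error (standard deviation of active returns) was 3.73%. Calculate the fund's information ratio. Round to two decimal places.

-0.45

IR = (Rp − Rb) / TE = (6.72% − 8.41%) / 3.73% = -1.69% / 3.73% = -0.4531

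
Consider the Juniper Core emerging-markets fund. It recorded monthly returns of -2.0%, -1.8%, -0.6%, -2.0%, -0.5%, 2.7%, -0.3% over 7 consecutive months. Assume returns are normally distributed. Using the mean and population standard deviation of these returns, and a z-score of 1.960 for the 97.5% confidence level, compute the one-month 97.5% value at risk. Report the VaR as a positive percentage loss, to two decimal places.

r̄ = (-2 − 1.8 − 0.6 − 2 − 0.5 + 2.7 − 0.3) / 7 = -4.50 / 7 = -0.6429%
Σ(r − r̄)² = (-2 − (-0.6429))² + (-1.8 − (-0.6429))² + (-0.6 − (-0.6429))² + … = 16.3371
population σ = √(16.3371 / 7) = √2.3339 = 1.5277%
VaR = −(r̄ − z·σ) = −(-0.6429 − 1.960 × 1.5277) = −(-3.6372) = 3.6372%

3.64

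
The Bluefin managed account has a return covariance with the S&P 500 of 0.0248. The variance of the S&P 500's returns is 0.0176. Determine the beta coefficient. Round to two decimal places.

β = Cov(Rp, Rm) / Var(Rm) = 0.0248 / 0.0176 = 1.4091

1.41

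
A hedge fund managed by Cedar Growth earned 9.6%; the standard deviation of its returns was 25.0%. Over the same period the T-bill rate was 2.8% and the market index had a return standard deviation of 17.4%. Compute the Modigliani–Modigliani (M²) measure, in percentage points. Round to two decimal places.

Sharpe = (Rp − Rf) / σp = (9.6% − 2.8%) / 25.0% = 0.2720
M² = Rf + Sharpe × σm = 2.8% + 0.2720 × 17.4% = 7.5328%

7.53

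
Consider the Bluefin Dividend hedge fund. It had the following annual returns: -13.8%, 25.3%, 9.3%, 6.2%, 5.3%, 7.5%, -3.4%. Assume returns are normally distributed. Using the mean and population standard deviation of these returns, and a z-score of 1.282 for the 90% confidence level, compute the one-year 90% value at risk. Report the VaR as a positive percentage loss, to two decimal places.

Mean return r̄ = 36.40 / 7 = 5.2000%
Population σ = √[Σ(r − r̄)² / 7] = √[862.0800 / 7] = √123.1543 = 11.0975%
VaR = −(r̄ − z·σ) = −(5.2000 − 1.282 × 11.0975) = −(-9.0270) = 9.0270%

9.03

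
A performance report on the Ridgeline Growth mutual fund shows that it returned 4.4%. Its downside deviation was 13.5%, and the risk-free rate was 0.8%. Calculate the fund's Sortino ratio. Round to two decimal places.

0.27

Sortino = (Rp − Rf) / σd = (4.4% − 0.8%) / 13.5% = 3.60% / 13.5% = 0.2667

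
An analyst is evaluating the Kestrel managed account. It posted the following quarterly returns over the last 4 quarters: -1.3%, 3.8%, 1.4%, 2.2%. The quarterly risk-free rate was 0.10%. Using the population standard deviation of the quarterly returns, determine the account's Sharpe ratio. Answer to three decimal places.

Mean return μ = 6.10 / 4 = 1.5250%
Population std dev = √[13.6275 / 4] = 1.8458%
Sharpe = (μ − rf) / σ = (1.5250 − 0.1) / 1.8458 = 1.4250 / 1.8458 = 0.7720

0.772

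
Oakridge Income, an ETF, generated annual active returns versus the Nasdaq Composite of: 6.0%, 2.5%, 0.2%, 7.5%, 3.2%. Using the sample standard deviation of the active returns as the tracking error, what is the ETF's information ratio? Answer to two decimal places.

Mean return r̄ = 19.40 / 5 = 3.8800%
Σ(r − r̄)² = 33.5080; sample σ = √(33.5080/4) = 2.8943%
IR = r̄ / tracking error = 3.8800 / 2.8943 = 1.3406

1.34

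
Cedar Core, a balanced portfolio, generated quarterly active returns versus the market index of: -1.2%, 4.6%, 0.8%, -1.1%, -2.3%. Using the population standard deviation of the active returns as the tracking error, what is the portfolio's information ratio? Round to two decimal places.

0.07

μ = (-1.2 + 4.6 + 0.8 − 1.1 − 2.3) / 5 = 0.1600%
Population σ = √[Σ(r − μ)² / 5] = √[29.6120 / 5] = √5.9224 = 2.4336%
IR = μ / tracking error = 0.1600 / 2.4336 = 0.0657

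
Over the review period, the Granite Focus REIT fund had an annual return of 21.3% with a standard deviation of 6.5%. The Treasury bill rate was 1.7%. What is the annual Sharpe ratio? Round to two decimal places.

3.02

Sharpe = (Rp − Rf) / σp = (21.3% − 1.7%) / 6.5% = 19.60% / 6.5% = 3.0154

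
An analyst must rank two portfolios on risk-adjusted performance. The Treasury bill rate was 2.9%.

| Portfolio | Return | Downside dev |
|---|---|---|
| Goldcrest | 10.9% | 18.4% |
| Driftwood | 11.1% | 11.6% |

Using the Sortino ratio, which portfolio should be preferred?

Goldcrest: Sortino ratio = (10.9% − 2.9%) / 18.4% = 0.435
Driftwood: Sortino ratio = (11.1% − 2.9%) / 11.6% = 0.707
Highest: Driftwood (0.707).

Driftwood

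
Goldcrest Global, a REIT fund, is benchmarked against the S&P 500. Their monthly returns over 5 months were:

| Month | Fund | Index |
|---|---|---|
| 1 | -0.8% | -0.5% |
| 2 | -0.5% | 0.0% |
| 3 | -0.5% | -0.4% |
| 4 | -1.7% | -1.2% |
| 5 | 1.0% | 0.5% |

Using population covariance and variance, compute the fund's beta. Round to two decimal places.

r̄p = -0.5000%,  r̄m = -0.3200%
Cov = Σ(rp − r̄p)(rm − r̄m) / 5 = 0.4680
Var(rm) = Σ(rm − r̄m)² / 5 = 0.3176
β = Cov / Var = 0.4680 / 0.3176 = 1.4736

1.47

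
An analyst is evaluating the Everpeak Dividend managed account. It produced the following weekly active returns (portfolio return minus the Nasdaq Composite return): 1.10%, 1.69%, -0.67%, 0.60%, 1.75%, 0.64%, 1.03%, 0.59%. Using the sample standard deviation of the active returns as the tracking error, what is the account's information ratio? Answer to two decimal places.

r̄ = (1.1 + 1.69 − 0.67 + 0.6 + 1.75 + 0.64 + 1.03 + 0.59) / 8 = 0.8413%
Sample std dev = √[4.0945 / 7] = 0.7648%
IR = r̄ / tracking error = 0.8413 / 0.7648 = 1.1000

1.10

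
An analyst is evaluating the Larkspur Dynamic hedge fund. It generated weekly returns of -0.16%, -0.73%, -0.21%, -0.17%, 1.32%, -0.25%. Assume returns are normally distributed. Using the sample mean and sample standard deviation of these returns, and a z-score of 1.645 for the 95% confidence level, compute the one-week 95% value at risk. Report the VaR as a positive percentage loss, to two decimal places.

r̄ = (-0.16 − 0.73 − 0.21 − 0.17 + 1.32 − 0.25) / 6 = -0.200 / 6 = -0.0333%
Sample σ = √[Σ(r − r̄)² / 5] = √[2.4297 / 5] = √0.4859 = 0.6971%
VaR = −(r̄ − z·σ) = −(-0.0333 − 1.645 × 0.6971) = −(-1.1800) = 1.1800%

1.18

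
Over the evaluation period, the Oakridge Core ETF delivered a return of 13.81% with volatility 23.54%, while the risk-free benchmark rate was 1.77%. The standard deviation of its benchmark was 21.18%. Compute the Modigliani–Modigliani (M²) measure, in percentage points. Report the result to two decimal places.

Sharpe = (Rp − Rf) / σp = (13.81% − 1.77%) / 23.54% = 0.5115
M² = Rf + Sharpe × σm = 1.77% + 0.5115 × 21.18% = 12.6036%

12.60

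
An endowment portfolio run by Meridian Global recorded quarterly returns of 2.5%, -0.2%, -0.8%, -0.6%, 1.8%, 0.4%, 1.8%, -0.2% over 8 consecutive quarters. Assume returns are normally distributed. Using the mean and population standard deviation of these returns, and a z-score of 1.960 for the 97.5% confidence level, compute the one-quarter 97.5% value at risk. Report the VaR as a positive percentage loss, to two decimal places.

1.73

r̄ = (2.5 − 0.2 − 0.8 − 0.6 + 1.8 + 0.4 + 1.8 − 0.2) / 8 = 0.5875%
Σ(r − r̄)² = (2.5 − 0.5875)² + (-0.2 − 0.5875)² + (-0.8 − 0.5875)² + … = 11.2088
σ = √[11.2088 / 8] = 1.1837%
VaR = −(r̄ − z·σ) = −(0.5875 − 1.960 × 1.1837) = −(-1.7326) = 1.7326%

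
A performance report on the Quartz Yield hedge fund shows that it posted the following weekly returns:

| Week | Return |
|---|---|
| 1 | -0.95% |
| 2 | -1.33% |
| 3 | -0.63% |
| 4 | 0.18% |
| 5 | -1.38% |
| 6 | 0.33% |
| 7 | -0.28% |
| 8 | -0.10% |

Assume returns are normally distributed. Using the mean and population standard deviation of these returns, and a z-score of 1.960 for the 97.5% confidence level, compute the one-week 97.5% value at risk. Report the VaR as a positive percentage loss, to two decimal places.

1.73

Mean return μ = -4.160 / 8 = -0.5200%
Population std dev = √[3.0392 / 8] = 0.6164%
VaR = −(μ − z·σ) = −(-0.5200 − 1.960 × 0.6164) = −(-1.7281) = 1.7281%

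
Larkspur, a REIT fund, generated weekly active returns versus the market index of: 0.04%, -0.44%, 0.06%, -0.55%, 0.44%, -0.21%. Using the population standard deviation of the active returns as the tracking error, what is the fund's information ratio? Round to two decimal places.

-0.33

Mean return r̄ = -0.660 / 6 = -0.1100%
Σ(r − r̄)² = (0.04 − (-0.1100))² + (-0.44 − (-0.1100))² + (0.06 − (-0.1100))² + … = 0.6664
σ = √[0.6664 / 6] = 0.3333%
IR = r̄ / tracking error = -0.1100 / 0.3333 = -0.3300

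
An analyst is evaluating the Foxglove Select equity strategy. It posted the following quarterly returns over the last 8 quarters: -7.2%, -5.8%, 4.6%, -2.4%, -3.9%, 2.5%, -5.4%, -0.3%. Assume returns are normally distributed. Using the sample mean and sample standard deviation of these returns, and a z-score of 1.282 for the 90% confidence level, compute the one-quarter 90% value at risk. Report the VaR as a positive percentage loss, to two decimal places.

7.61

μ = (-7.2 − 5.8 + 4.6 − 2.4 − 3.9 + 2.5 − 5.4 − 0.3) / 8 = -17.90 / 8 = -2.2375%
Σ(r − μ)² = (-7.2 − (-2.2375))² + (-5.8 − (-2.2375))² + (4.6 − (-2.2375))² + … = 123.0588
sample σ = √(123.0588 / 7) = √17.5798 = 4.1928%
VaR = −(μ − z·σ) = −(-2.2375 − 1.282 × 4.1928) = −(-7.6127) = 7.6127%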